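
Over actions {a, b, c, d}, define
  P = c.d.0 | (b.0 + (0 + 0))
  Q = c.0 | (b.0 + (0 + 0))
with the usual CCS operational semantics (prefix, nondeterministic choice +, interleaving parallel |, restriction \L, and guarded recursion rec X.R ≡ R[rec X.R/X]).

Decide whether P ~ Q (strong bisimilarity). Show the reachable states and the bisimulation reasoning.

not bisimilar

Reachable graph of P (6 states):
  p0 = c.d.0 | (b.0 + (0 + 0)) ⊢ -b-> p1, -c-> p2
  p1 = c.d.0 | 0 ⊢ -c-> p3
  p2 = d.0 | (b.0 + (0 + 0)) ⊢ -b-> p3, -d-> p4
  p3 = d.0 | 0 ⊢ -d-> p5
  p4 = 0 | (b.0 + (0 + 0)) ⊢ -b-> p5
  p5 = 0 | 0 ⊢ stopped
Reachable graph of Q (4 states):
  q0 = c.0 | (b.0 + (0 + 0)) ⊢ -b-> q1, -c-> q2
  q1 = c.0 | 0 ⊢ -c-> q3
  q2 = 0 | (b.0 + (0 + 0)) ⊢ -b-> q3
  q3 = 0 | 0 ⊢ stopped
Bisimilarity quotient blocks:
  B0 = {p0}
  B1 = {p2}
  B2 = {p4, q2}
  B3 = {p5, q3}
  B4 = {p3}
  B5 = {p1}
  B6 = {q0}
  B7 = {q1}
p0 ∈ B0, q0 ∈ B6 → different blocks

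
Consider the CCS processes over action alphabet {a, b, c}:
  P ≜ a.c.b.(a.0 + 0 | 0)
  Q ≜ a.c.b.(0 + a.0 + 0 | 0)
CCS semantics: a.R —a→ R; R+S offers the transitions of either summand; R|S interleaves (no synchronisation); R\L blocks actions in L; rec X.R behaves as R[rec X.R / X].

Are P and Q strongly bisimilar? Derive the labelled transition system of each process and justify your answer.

YES

LTS(P): 5 reachable states
  p0 = a.c.b.(a.0 + 0 | 0) → ··a··> p1
  p1 = c.b.(a.0 + 0 | 0) → ··c··> p2
  p2 = b.(a.0 + 0 | 0) → ··b··> p3
  p3 = a.0 + 0 | 0 → ··a··> p4
  p4 = 0 → ·
LTS(Q): 5 reachable states
  q0 = a.c.b.(0 + a.0 + 0 | 0) → ··a··> q1
  q1 = c.b.(0 + a.0 + 0 | 0) → ··c··> q2
  q2 = b.(0 + a.0 + 0 | 0) → ··b··> q3
  q3 = 0 + a.0 + 0 | 0 → ··a··> q4
  q4 = 0 → ·
Coarsest stable partition (strong bisimilarity classes):
  B0 = {p0, q0}
  B1 = {p1, q1}
  B2 = {p2, q2}
  B3 = {p3, q3}
  B4 = {p4, q4}
p0 ∈ B0, q0 ∈ B0 → same block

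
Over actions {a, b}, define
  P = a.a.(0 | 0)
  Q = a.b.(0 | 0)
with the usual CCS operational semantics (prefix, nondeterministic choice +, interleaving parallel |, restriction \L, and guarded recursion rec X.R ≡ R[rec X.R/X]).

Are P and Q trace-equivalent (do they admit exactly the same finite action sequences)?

trace-distinct — witness ⟨aa⟩

LTS(P): 3 reachable states
  p0 = a.a.(0 | 0) → —a→ p1
  p1 = a.(0 | 0) → —a→ p2
  p2 = 0 | 0 → ·
LTS(Q): 3 reachable states
  q0 = a.b.(0 | 0) → —a→ q1
  q1 = b.(0 | 0) → —b→ q2
  q2 = 0 | 0 → ·
Trace ⟨aa⟩ through P, begin at {p0}:
  step 1 (a): {p1}
  step 2 (a): {p2}
  P completes σ.
Trace ⟨aa⟩ through Q, begin at {q0}:
  step 1 (a): {q1}
  step 2 (a): ∅ (Q stuck)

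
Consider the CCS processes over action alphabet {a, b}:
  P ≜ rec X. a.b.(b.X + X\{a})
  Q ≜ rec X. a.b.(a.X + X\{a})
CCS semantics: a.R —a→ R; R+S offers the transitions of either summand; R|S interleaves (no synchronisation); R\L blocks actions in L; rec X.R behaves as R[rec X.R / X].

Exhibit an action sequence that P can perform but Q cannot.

Reachable graph of P (3 states):
  u0 = rec X. a.b.(b.X + X\{a}) :: —a→ u1
  u1 = b.(b.(rec X. a.b.(b.X + X\{a})) + (rec X. a.b.(b.X + X\{a}))\{a}) :: —b→ u2
  u2 = b.(rec X. a.b.(b.X + X\{a})) + (rec X. a.b.(b.X + X\{a}))\{a} :: —b→ u0
Reachable graph of Q (3 states):
  v0 = rec X. a.b.(a.X + X\{a}) :: —a→ v1
  v1 = b.(a.(rec X. a.b.(a.X + X\{a})) + (rec X. a.b.(a.X + X\{a}))\{a}) :: —b→ v2
  v2 = a.(rec X. a.b.(a.X + X\{a})) + (rec X. a.b.(a.X + X\{a}))\{a} :: —a→ v0
Trace ⟨abb⟩ through P, begin at {u0}:
  step 1 (a): {u1}
  step 2 (b): {u2}
  step 3 (b): {u0}
  P completes σ.
Trace ⟨abb⟩ through Q, begin at {v0}:
  step 1 (a): {v1}
  step 2 (b): {v2}
  step 3 (b): ∅  — Q cannot continue

abb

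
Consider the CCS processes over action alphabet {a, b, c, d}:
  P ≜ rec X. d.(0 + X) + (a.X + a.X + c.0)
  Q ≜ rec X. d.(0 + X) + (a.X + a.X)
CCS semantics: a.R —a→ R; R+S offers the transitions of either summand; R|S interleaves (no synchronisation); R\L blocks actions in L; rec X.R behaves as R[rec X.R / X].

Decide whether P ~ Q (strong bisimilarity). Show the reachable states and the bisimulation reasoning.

LTS(P): 3 reachable states
  u0 = rec X. d.(0 + X) + (a.X + a.X + c.0) ⊢ —a→ u0, —c→ u1, —d→ u2
  u1 = 0 ⊢ ·
  u2 = 0 + (rec X. d.(0 + X) + (a.X + a.X + c.0)) ⊢ —a→ u0, —c→ u1, —d→ u2
LTS(Q): 2 reachable states
  v0 = rec X. d.(0 + X) + (a.X + a.X) ⊢ —a→ v0, —d→ v1
  v1 = 0 + (rec X. d.(0 + X) + (a.X + a.X)) ⊢ —a→ v0, —d→ v1
Partition-refinement fixed point:
  B0 = {u0, u2}
  B1 = {u1}
  B2 = {v0, v1}
u0 ∈ B0, v0 ∈ B2 → different blocks

not bisimilar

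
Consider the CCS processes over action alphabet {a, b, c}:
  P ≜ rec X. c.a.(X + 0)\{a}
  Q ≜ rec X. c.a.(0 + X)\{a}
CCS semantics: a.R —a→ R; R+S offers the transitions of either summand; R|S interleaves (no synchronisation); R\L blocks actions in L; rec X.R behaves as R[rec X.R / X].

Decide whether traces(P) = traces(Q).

traces(P) = traces(Q)

P's transition system — 4 states:
  u0 = rec X. c.a.(X + 0)\{a} :: --c--▸ u1
  u1 = a.((rec X. c.a.(X + 0)\{a}) + 0)\{a} :: --a--▸ u2
  u2 = ((rec X. c.a.(X + 0)\{a}) + 0)\{a} :: --c--▸ u3
  u3 = (a.((rec X. c.a.(X + 0)\{a}) + 0)\{a})\{a} :: stopped
Q's transition system — 4 states:
  v0 = rec X. c.a.(0 + X)\{a} :: --c--▸ v1
  v1 = a.(0 + (rec X. c.a.(0 + X)\{a}))\{a} :: --a--▸ v2
  v2 = (0 + (rec X. c.a.(0 + X)\{a}))\{a} :: --c--▸ v3
  v3 = (a.(0 + (rec X. c.a.(0 + X)\{a}))\{a})\{a} :: stopped
Coarsest stable partition (strong bisimilarity classes):
  B0 = {u0, v0}
  B1 = {u1, v1}
  B2 = {u2, v2}
  B3 = {u3, v3}
u0 ∈ B0, v0 ∈ B0 → same block
Bisimilar ⇒ trace-equivalent.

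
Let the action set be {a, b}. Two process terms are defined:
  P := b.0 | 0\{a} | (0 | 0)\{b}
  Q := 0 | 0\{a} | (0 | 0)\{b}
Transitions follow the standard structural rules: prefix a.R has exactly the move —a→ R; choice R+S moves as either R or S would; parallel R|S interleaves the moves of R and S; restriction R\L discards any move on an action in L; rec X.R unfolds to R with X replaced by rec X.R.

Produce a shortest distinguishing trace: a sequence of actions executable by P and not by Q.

b

LTS(P): 2 reachable states
  s0 = b.0 | 0\{a} | (0 | 0)\{b} | =b=> s1
  s1 = 0 | 0\{a} | (0 | 0)\{b} | stopped
LTS(Q): 1 reachable states
  t0 = 0 | 0\{a} | (0 | 0)\{b} | stopped
Run σ = ⟨b⟩ on P: start {s0}
  after b @ step 1: {s1}
  P completes σ.
Run σ = ⟨b⟩ on Q: start {t0}
  after b @ step 1: ∅  — Q cannot continue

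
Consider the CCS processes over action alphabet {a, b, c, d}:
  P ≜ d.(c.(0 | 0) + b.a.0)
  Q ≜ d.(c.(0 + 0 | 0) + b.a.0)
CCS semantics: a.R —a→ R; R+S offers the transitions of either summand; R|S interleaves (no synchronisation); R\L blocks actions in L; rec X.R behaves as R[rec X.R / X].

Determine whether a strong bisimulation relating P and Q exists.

P ~ Q

LTS(P): 5 reachable states
  p0 = d.(c.(0 | 0) + b.a.0) :: ··d··> p1
  p1 = c.(0 | 0) + b.a.0 :: ··b··> p2, ··c··> p3
  p2 = a.0 :: ··a··> p4
  p3 = 0 | 0 :: ∅
  p4 = 0 :: ∅
LTS(Q): 5 reachable states
  q0 = d.(c.(0 + 0 | 0) + b.a.0) :: ··d··> q1
  q1 = c.(0 + 0 | 0) + b.a.0 :: ··b··> q2, ··c··> q3
  q2 = a.0 :: ··a··> q4
  q3 = 0 + 0 | 0 :: ∅
  q4 = 0 :: ∅
Bisimilarity quotient blocks:
  B0 = {p0, q0}
  B1 = {p1, q1}
  B2 = {p2, q2}
  B3 = {p3, p4, q3, q4}
p0 ∈ B0, q0 ∈ B0 → same block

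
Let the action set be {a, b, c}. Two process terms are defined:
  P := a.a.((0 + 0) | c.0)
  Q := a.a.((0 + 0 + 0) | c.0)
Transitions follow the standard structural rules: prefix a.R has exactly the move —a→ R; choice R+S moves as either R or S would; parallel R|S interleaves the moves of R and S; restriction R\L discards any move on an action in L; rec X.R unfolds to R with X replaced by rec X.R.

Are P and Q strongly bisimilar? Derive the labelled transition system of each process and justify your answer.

bisimilar

Reachable graph of P (4 states):
  p0 = a.a.((0 + 0) | c.0) ⊢ ··a··> p1
  p1 = a.((0 + 0) | c.0) ⊢ ··a··> p2
  p2 = (0 + 0) | c.0 ⊢ ··c··> p3
  p3 = (0 + 0) | 0 ⊢ stopped
Reachable graph of Q (4 states):
  q0 = a.a.((0 + 0 + 0) | c.0) ⊢ ··a··> q1
  q1 = a.((0 + 0 + 0) | c.0) ⊢ ··a··> q2
  q2 = (0 + 0 + 0) | c.0 ⊢ ··c··> q3
  q3 = (0 + 0 + 0) | 0 ⊢ stopped
Partition-refinement fixed point:
  B0 = {p0, q0}
  B1 = {p1, q1}
  B2 = {p2, q2}
  B3 = {p3, q3}
p0 ∈ B0, q0 ∈ B0 → same block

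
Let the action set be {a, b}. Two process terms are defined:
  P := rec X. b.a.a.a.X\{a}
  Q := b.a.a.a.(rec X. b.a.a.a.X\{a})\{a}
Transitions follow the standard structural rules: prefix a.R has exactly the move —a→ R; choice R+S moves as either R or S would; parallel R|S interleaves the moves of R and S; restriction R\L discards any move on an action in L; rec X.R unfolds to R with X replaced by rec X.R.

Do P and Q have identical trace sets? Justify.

Reachable graph of P (6 states):
  p0 = rec X. b.a.a.a.X\{a} has moves --b--▸ p1
  p1 = a.a.a.(rec X. b.a.a.a.X\{a})\{a} has moves --a--▸ p2
  p2 = a.a.(rec X. b.a.a.a.X\{a})\{a} has moves --a--▸ p3
  p3 = a.(rec X. b.a.a.a.X\{a})\{a} has moves --a--▸ p4
  p4 = (rec X. b.a.a.a.X\{a})\{a} has moves --b--▸ p5
  p5 = (a.a.a.(rec X. b.a.a.a.X\{a})\{a})\{a} has moves (no moves)
Reachable graph of Q (6 states):
  q0 = b.a.a.a.(rec X. b.a.a.a.X\{a})\{a} has moves --b--▸ q1
  q1 = a.a.a.(rec X. b.a.a.a.X\{a})\{a} has moves --a--▸ q2
  q2 = a.a.(rec X. b.a.a.a.X\{a})\{a} has moves --a--▸ q3
  q3 = a.(rec X. b.a.a.a.X\{a})\{a} has moves --a--▸ q4
  q4 = (rec X. b.a.a.a.X\{a})\{a} has moves --b--▸ q5
  q5 = (a.a.a.(rec X. b.a.a.a.X\{a})\{a})\{a} has moves (no moves)
Coarsest stable partition (strong bisimilarity classes):
  B0 = {p0, q0}
  B1 = {p1, q1}
  B2 = {p2, q2}
  B3 = {p3, q3}
  B4 = {p4, q4}
  B5 = {p5, q5}
p0 ∈ B0, q0 ∈ B0 → same block
Bisimilar ⇒ trace-equivalent.

YES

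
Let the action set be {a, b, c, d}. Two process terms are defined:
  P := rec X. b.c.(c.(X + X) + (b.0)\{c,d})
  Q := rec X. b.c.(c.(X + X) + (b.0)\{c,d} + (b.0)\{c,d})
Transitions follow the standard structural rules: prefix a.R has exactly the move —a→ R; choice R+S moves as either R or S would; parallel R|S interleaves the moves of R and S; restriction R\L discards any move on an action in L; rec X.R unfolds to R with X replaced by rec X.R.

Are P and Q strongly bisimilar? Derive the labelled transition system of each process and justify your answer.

P's transition system — 5 states:
  u0 = rec X. b.c.(c.(X + X) + (b.0)\{c,d}) → —b→ u1
  u1 = c.(c.((rec X. b.c.(c.(X + X) + (b.0)\{c,d})) + (rec X. b.c.(c.(X + X) + (b.0)\{c,d}))) + (b.0)\{c,d}) → —c→ u2
  u2 = c.((rec X. b.c.(c.(X + X) + (b.0)\{c,d})) + (rec X. b.c.(c.(X + X) + (b.0)\{c,d}))) + (b.0)\{c,d} → —b→ u3, —c→ u4
  u3 = 0\{c,d} → ·
  u4 = (rec X. b.c.(c.(X + X) + (b.0)\{c,d})) + (rec X. b.c.(c.(X + X) + (b.0)\{c,d})) → —b→ u1
Q's transition system — 5 states:
  v0 = rec X. b.c.(c.(X + X) + (b.0)\{c,d} + (b.0)\{c,d}) → —b→ v1
  v1 = c.(c.((rec X. b.c.(c.(X + X) + (b.0)\{c,d} + (b.0)\{c,d})) + (rec X. b.c.(c.(X + X) + (b.0)\{c,d} + (b.0)\{c,d}))) + (b.0)\{c,d} + (b.0)\{c,d}) → —c→ v2
  v2 = c.((rec X. b.c.(c.(X + X) + (b.0)\{c,d} + (b.0)\{c,d})) + (rec X. b.c.(c.(X + X) + (b.0)\{c,d} + (b.0)\{c,d}))) + (b.0)\{c,d} + (b.0)\{c,d} → —b→ v3, —c→ v4
  v3 = 0\{c,d} → ·
  v4 = (rec X. b.c.(c.(X + X) + (b.0)\{c,d} + (b.0)\{c,d})) + (rec X. b.c.(c.(X + X) + (b.0)\{c,d} + (b.0)\{c,d})) → —b→ v1
Partition-refinement fixed point:
  B0 = {u0, u4, v0, v4}
  B1 = {u1, v1}
  B2 = {u2, v2}
  B3 = {u3, v3}
u0 ∈ B0, v0 ∈ B0 → same block

YES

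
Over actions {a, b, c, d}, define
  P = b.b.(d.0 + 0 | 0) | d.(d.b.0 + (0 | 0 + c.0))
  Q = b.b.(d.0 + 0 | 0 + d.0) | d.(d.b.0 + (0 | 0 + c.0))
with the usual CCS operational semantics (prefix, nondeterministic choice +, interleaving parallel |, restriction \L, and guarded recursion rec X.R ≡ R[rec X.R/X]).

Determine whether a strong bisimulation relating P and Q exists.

bisimilar

Reachable graph of P (16 states):
  m0 = b.b.(d.0 + 0 | 0) | d.(d.b.0 + (0 | 0 + c.0)) → -b-> m1, -d-> m2
  m1 = b.(d.0 + 0 | 0) | d.(d.b.0 + (0 | 0 + c.0)) → -b-> m3, -d-> m4
  m2 = b.b.(d.0 + 0 | 0) | (d.b.0 + (0 | 0 + c.0)) → -b-> m4, -c-> m5, -d-> m6
  m3 = (d.0 + 0 | 0) | d.(d.b.0 + (0 | 0 + c.0)) → -d-> m7, -d-> m8
  m4 = b.(d.0 + 0 | 0) | (d.b.0 + (0 | 0 + c.0)) → -b-> m7, -c-> m9, -d-> m10
  m5 = b.b.(d.0 + 0 | 0) | 0 → -b-> m9
  m6 = b.b.(d.0 + 0 | 0) | b.0 → -b-> m10, -b-> m5
  m7 = (d.0 + 0 | 0) | (d.b.0 + (0 | 0 + c.0)) → -c-> m11, -d-> m12, -d-> m13
  m8 = 0 | d.(d.b.0 + (0 | 0 + c.0)) → -d-> m13
  m9 = b.(d.0 + 0 | 0) | 0 → -b-> m11
  m10 = b.(d.0 + 0 | 0) | b.0 → -b-> m12, -b-> m9
  m11 = (d.0 + 0 | 0) | 0 → -d-> m14
  m12 = (d.0 + 0 | 0) | b.0 → -b-> m11, -d-> m15
  m13 = 0 | (d.b.0 + (0 | 0 + c.0)) → -c-> m14, -d-> m15
  m14 = 0 | 0 → ·
  m15 = 0 | b.0 → -b-> m14
Reachable graph of Q (16 states):
  n0 = b.b.(d.0 + 0 | 0 + d.0) | d.(d.b.0 + (0 | 0 + c.0)) → -b-> n1, -d-> n2
  n1 = b.(d.0 + 0 | 0 + d.0) | d.(d.b.0 + (0 | 0 + c.0)) → -b-> n3, -d-> n4
  n2 = b.b.(d.0 + 0 | 0 + d.0) | (d.b.0 + (0 | 0 + c.0)) → -b-> n4, -c-> n5, -d-> n6
  n3 = (d.0 + 0 | 0 + d.0) | d.(d.b.0 + (0 | 0 + c.0)) → -d-> n7, -d-> n8
  n4 = b.(d.0 + 0 | 0 + d.0) | (d.b.0 + (0 | 0 + c.0)) → -b-> n7, -c-> n9, -d-> n10
  n5 = b.b.(d.0 + 0 | 0 + d.0) | 0 → -b-> n9
  n6 = b.b.(d.0 + 0 | 0 + d.0) | b.0 → -b-> n10, -b-> n5
  n7 = (d.0 + 0 | 0 + d.0) | (d.b.0 + (0 | 0 + c.0)) → -c-> n11, -d-> n12, -d-> n13
  n8 = 0 | d.(d.b.0 + (0 | 0 + c.0)) → -d-> n13
  n9 = b.(d.0 + 0 | 0 + d.0) | 0 → -b-> n11
  n10 = b.(d.0 + 0 | 0 + d.0) | b.0 → -b-> n12, -b-> n9
  n11 = (d.0 + 0 | 0 + d.0) | 0 → -d-> n14
  n12 = (d.0 + 0 | 0 + d.0) | b.0 → -b-> n11, -d-> n15
  n13 = 0 | (d.b.0 + (0 | 0 + c.0)) → -c-> n14, -d-> n15
  n14 = 0 | 0 → ·
  n15 = 0 | b.0 → -b-> n14
Bisimilarity quotient blocks:
  B0 = {m0, n0}
  B1 = {m1, n1}
  B2 = {m3, n3}
  B3 = {m8, n8}
  B4 = {m13, n13}
  B5 = {m14, n14}
  B6 = {m15, n15}
  B7 = {m7, n7}
  B8 = {m11, n11}
  B9 = {m12, n12}
  B10 = {m4, n4}
  B11 = {m10, n10}
  B12 = {m9, n9}
  B13 = {m2, n2}
  B14 = {m6, n6}
  B15 = {m5, n5}
m0 ∈ B0, n0 ∈ B0 → same block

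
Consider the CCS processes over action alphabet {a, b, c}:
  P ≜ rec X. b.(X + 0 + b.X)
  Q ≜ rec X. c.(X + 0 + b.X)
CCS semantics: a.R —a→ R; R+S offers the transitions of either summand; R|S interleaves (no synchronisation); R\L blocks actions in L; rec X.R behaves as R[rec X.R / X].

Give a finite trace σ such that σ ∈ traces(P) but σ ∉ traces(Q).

P's transition system — 2 states:
  m0 = rec X. b.(X + 0 + b.X) | ··b··> m1
  m1 = (rec X. b.(X + 0 + b.X)) + 0 + b.(rec X. b.(X + 0 + b.X)) | ··b··> m0, ··b··> m1
Q's transition system — 2 states:
  n0 = rec X. c.(X + 0 + b.X) | ··c··> n1
  n1 = (rec X. c.(X + 0 + b.X)) + 0 + b.(rec X. c.(X + 0 + b.X)) | ··b··> n0, ··c··> n1
Run σ = ⟨b⟩ on P: start {m0}
  step 1 (b): {m1}
  — P admits the full trace.
Run σ = ⟨b⟩ on Q: start {n0}
  step 1 (b): no successor for Q

b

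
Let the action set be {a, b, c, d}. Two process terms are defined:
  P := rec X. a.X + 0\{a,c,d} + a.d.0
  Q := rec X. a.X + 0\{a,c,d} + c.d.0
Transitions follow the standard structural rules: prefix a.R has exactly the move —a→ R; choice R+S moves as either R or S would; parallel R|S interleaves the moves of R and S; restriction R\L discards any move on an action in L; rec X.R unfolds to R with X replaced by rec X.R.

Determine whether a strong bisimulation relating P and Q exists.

LTS(P): 3 reachable states
  m0 = rec X. a.X + 0\{a,c,d} + a.d.0 :: ··a··> m0, ··a··> m1
  m1 = d.0 :: ··d··> m2
  m2 = 0 :: (no moves)
LTS(Q): 3 reachable states
  n0 = rec X. a.X + 0\{a,c,d} + c.d.0 :: ··a··> n0, ··c··> n1
  n1 = d.0 :: ··d··> n2
  n2 = 0 :: (no moves)
Bisimilarity quotient blocks:
  B0 = {m0}
  B1 = {m1, n1}
  B2 = {m2, n2}
  B3 = {n0}
m0 ∈ B0, n0 ∈ B3 → different blocks

P ≁ Q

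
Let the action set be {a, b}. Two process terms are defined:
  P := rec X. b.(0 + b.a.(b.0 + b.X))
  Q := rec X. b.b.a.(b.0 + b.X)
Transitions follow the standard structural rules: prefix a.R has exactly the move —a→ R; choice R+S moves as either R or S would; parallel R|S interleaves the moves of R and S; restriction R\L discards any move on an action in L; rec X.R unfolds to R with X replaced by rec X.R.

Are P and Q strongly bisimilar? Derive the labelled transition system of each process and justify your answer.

bisimilar

LTS(P): 5 reachable states
  p0 = rec X. b.(0 + b.a.(b.0 + b.X)) :: -b-> p1
  p1 = 0 + b.a.(b.0 + b.(rec X. b.(0 + b.a.(b.0 + b.X)))) :: -b-> p2
  p2 = a.(b.0 + b.(rec X. b.(0 + b.a.(b.0 + b.X)))) :: -a-> p3
  p3 = b.0 + b.(rec X. b.(0 + b.a.(b.0 + b.X))) :: -b-> p0, -b-> p4
  p4 = 0 :: (no moves)
LTS(Q): 5 reachable states
  q0 = rec X. b.b.a.(b.0 + b.X) :: -b-> q1
  q1 = b.a.(b.0 + b.(rec X. b.b.a.(b.0 + b.X))) :: -b-> q2
  q2 = a.(b.0 + b.(rec X. b.b.a.(b.0 + b.X))) :: -a-> q3
  q3 = b.0 + b.(rec X. b.b.a.(b.0 + b.X)) :: -b-> q0, -b-> q4
  q4 = 0 :: (no moves)
Coarsest stable partition (strong bisimilarity classes):
  B0 = {p0, q0}
  B1 = {p1, q1}
  B2 = {p2, q2}
  B3 = {p3, q3}
  B4 = {p4, q4}
p0 ∈ B0, q0 ∈ B0 → same block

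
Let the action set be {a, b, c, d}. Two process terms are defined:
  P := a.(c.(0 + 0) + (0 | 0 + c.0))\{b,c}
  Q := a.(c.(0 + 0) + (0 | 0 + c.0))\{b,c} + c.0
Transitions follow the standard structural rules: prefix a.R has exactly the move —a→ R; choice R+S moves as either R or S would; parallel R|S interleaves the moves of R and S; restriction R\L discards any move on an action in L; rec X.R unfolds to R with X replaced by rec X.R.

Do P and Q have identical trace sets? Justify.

Reachable graph of P (2 states):
  m0 = a.(c.(0 + 0) + (0 | 0 + c.0))\{b,c} | --a--▸ m1
  m1 = (c.(0 + 0) + (0 | 0 + c.0))\{b,c} | ·
Reachable graph of Q (3 states):
  n0 = a.(c.(0 + 0) + (0 | 0 + c.0))\{b,c} + c.0 | --a--▸ n1, --c--▸ n2
  n1 = (c.(0 + 0) + (0 | 0 + c.0))\{b,c} | ·
  n2 = 0 | ·
Executing c from Q (initial set {n0}):
  step 1 (c): {n2}
  Q completes σ.
Executing c from P (initial set {m0}):
  step 1 (c): no successor for P

NO — witness ⟨c⟩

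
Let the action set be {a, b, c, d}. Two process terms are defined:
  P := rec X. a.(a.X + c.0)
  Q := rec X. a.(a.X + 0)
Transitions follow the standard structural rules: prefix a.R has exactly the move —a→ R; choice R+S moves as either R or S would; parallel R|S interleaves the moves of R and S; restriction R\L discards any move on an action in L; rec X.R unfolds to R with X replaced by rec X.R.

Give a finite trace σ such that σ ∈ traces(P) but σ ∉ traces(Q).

ac

Reachable graph of P (3 states):
  p0 = rec X. a.(a.X + c.0) | =a=> p1
  p1 = a.(rec X. a.(a.X + c.0)) + c.0 | =a=> p0, =c=> p2
  p2 = 0 | (no moves)
Reachable graph of Q (2 states):
  q0 = rec X. a.(a.X + 0) | =a=> q1
  q1 = a.(rec X. a.(a.X + 0)) + 0 | =a=> q0
Trace ⟨ac⟩ through P, begin at {p0}:
  step 1 (a): {p1}
  step 2 (c): {p2}
  P completes σ.
Trace ⟨ac⟩ through Q, begin at {q0}:
  step 1 (a): {q1}
  step 2 (c): ∅ (Q stuck)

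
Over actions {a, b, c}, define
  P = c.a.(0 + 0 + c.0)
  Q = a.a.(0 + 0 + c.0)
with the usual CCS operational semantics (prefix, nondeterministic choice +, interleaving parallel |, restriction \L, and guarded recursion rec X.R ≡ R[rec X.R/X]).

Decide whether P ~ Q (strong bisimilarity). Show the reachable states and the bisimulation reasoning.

Reachable graph of P (4 states):
  u0 = c.a.(0 + 0 + c.0) has moves —c→ u1
  u1 = a.(0 + 0 + c.0) has moves —a→ u2
  u2 = 0 + 0 + c.0 has moves —c→ u3
  u3 = 0 has moves (no moves)
Reachable graph of Q (4 states):
  v0 = a.a.(0 + 0 + c.0) has moves —a→ v1
  v1 = a.(0 + 0 + c.0) has moves —a→ v2
  v2 = 0 + 0 + c.0 has moves —c→ v3
  v3 = 0 has moves (no moves)
Coarsest stable partition (strong bisimilarity classes):
  B0 = {u0}
  B1 = {u1, v1}
  B2 = {u2, v2}
  B3 = {u3, v3}
  B4 = {v0}
u0 ∈ B0, v0 ∈ B4 → different blocks

P ≁ Q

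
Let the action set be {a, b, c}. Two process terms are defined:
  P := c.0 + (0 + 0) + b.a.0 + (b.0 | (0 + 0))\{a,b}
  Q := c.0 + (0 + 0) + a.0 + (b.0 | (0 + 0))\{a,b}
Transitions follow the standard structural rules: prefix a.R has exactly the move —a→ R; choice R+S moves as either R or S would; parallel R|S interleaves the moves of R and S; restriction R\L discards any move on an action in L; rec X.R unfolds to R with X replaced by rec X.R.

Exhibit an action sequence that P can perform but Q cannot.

LTS(P): 3 reachable states
  u0 = c.0 + (0 + 0) + b.a.0 + (b.0 | (0 + 0))\{a,b} has moves ··b··> u1, ··c··> u2
  u1 = a.0 has moves ··a··> u2
  u2 = 0 has moves ∅
LTS(Q): 2 reachable states
  v0 = c.0 + (0 + 0) + a.0 + (b.0 | (0 + 0))\{a,b} has moves ··a··> v1, ··c··> v1
  v1 = 0 has moves ∅
Trace ⟨b⟩ through P, begin at {u0}:
  step 1 (b): {u1}
  — P admits the full trace.
Trace ⟨b⟩ through Q, begin at {v0}:
  step 1 (b): ∅ (Q stuck)

b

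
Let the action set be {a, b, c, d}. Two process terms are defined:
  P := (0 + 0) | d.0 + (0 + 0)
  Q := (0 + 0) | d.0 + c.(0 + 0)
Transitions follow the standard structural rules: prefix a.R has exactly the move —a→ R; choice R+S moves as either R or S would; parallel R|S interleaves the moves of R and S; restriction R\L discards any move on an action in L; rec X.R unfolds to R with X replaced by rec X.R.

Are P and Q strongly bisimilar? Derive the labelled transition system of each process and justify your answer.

NO

P's transition system — 2 states:
  m0 = (0 + 0) | d.0 + (0 + 0) has moves -d-> m1
  m1 = (0 + 0) | 0 has moves ∅
Q's transition system — 3 states:
  n0 = (0 + 0) | d.0 + c.(0 + 0) has moves -c-> n1, -d-> n2
  n1 = 0 + 0 has moves ∅
  n2 = (0 + 0) | 0 has moves ∅
Coarsest stable partition (strong bisimilarity classes):
  B0 = {m0}
  B1 = {m1, n1, n2}
  B2 = {n0}
m0 ∈ B0, n0 ∈ B2 → different blocks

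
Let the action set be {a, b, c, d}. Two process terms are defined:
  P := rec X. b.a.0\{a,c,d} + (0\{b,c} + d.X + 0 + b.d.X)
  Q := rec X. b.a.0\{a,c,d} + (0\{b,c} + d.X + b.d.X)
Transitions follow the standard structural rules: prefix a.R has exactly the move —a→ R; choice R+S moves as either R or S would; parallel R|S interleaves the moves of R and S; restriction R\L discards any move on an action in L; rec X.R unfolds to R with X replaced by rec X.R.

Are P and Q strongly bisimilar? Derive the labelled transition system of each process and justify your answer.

LTS(P): 4 reachable states
  s0 = rec X. b.a.0\{a,c,d} + (0\{b,c} + d.X + 0 + b.d.X) → ··b··> s1, ··b··> s2, ··d··> s0
  s1 = a.0\{a,c,d} → ··a··> s3
  s2 = d.(rec X. b.a.0\{a,c,d} + (0\{b,c} + d.X + 0 + b.d.X)) → ··d··> s0
  s3 = 0\{a,c,d} → deadlocked
LTS(Q): 4 reachable states
  t0 = rec X. b.a.0\{a,c,d} + (0\{b,c} + d.X + b.d.X) → ··b··> t1, ··b··> t2, ··d··> t0
  t1 = a.0\{a,c,d} → ··a··> t3
  t2 = d.(rec X. b.a.0\{a,c,d} + (0\{b,c} + d.X + b.d.X)) → ··d··> t0
  t3 = 0\{a,c,d} → deadlocked
Bisimilarity quotient blocks:
  B0 = {s0, t0}
  B1 = {s1, t1}
  B2 = {s3, t3}
  B3 = {s2, t2}
s0 ∈ B0, t0 ∈ B0 → same block

YES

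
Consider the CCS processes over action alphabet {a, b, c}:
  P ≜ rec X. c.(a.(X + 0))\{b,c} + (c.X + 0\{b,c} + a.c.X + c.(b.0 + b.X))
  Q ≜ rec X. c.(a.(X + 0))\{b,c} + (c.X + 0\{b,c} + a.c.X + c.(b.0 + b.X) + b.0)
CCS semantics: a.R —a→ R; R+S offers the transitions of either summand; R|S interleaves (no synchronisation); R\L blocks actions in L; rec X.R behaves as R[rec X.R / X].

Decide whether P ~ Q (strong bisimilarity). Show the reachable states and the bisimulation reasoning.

NO

P's transition system — 7 states:
  u0 = rec X. c.(a.(X + 0))\{b,c} + (c.X + 0\{b,c} + a.c.X + c.(b.0 + b.X)) has moves -a-> u1, -c-> u0, -c-> u2, -c-> u3
  u1 = c.(rec X. c.(a.(X + 0))\{b,c} + (c.X + 0\{b,c} + a.c.X + c.(b.0 + b.X))) has moves -c-> u0
  u2 = (a.((rec X. c.(a.(X + 0))\{b,c} + (c.X + 0\{b,c} + a.c.X + c.(b.0 + b.X))) + 0))\{b,c} has moves -a-> u4
  u3 = b.0 + b.(rec X. c.(a.(X + 0))\{b,c} + (c.X + 0\{b,c} + a.c.X + c.(b.0 + b.X))) has moves -b-> u0, -b-> u5
  u4 = ((rec X. c.(a.(X + 0))\{b,c} + (c.X + 0\{b,c} + a.c.X + c.(b.0 + b.X))) + 0)\{b,c} has moves -a-> u6
  u5 = 0 has moves stopped
  u6 = (c.(rec X. c.(a.(X + 0))\{b,c} + (c.X + 0\{b,c} + a.c.X + c.(b.0 + b.X))))\{b,c} has moves stopped
Q's transition system — 7 states:
  v0 = rec X. c.(a.(X + 0))\{b,c} + (c.X + 0\{b,c} + a.c.X + c.(b.0 + b.X) + b.0) has moves -a-> v1, -b-> v2, -c-> v0, -c-> v3, -c-> v4
  v1 = c.(rec X. c.(a.(X + 0))\{b,c} + (c.X + 0\{b,c} + a.c.X + c.(b.0 + b.X) + b.0)) has moves -c-> v0
  v2 = 0 has moves stopped
  v3 = (a.((rec X. c.(a.(X + 0))\{b,c} + (c.X + 0\{b,c} + a.c.X + c.(b.0 + b.X) + b.0)) + 0))\{b,c} has moves -a-> v5
  v4 = b.0 + b.(rec X. c.(a.(X + 0))\{b,c} + (c.X + 0\{b,c} + a.c.X + c.(b.0 + b.X) + b.0)) has moves -b-> v0, -b-> v2
  v5 = ((rec X. c.(a.(X + 0))\{b,c} + (c.X + 0\{b,c} + a.c.X + c.(b.0 + b.X) + b.0)) + 0)\{b,c} has moves -a-> v6
  v6 = (c.(rec X. c.(a.(X + 0))\{b,c} + (c.X + 0\{b,c} + a.c.X + c.(b.0 + b.X) + b.0)))\{b,c} has moves stopped
Partition-refinement fixed point:
  B0 = {u0}
  B1 = {u2, v3}
  B2 = {u4, v5}
  B3 = {u5, u6, v2, v6}
  B4 = {u3}
  B5 = {u1}
  B6 = {v0}
  B7 = {v1}
  B8 = {v4}
u0 ∈ B0, v0 ∈ B6 → different blocks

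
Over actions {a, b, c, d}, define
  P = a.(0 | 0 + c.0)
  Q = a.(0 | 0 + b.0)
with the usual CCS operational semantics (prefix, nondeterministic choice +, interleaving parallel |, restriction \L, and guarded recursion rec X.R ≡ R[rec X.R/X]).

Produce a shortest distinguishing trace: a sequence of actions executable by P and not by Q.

P's transition system — 3 states:
  m0 = a.(0 | 0 + c.0) → —a→ m1
  m1 = 0 | 0 + c.0 → —c→ m2
  m2 = 0 → deadlocked
Q's transition system — 3 states:
  n0 = a.(0 | 0 + b.0) → —a→ n1
  n1 = 0 | 0 + b.0 → —b→ n2
  n2 = 0 → deadlocked
Executing ac from P (initial set {m0}):
  step 1 (a): {m1}
  step 2 (c): {m2}
  — P admits the full trace.
Executing ac from Q (initial set {n0}):
  step 1 (a): {n1}
  step 2 (c): ∅ (Q stuck)

ac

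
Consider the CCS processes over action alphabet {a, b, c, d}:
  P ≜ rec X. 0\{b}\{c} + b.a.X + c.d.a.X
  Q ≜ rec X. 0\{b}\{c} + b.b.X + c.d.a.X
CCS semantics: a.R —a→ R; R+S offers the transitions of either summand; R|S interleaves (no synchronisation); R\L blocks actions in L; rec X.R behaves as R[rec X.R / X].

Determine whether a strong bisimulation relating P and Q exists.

Reachable graph of P (3 states):
  s0 = rec X. 0\{b}\{c} + b.a.X + c.d.a.X :: -b-> s1, -c-> s2
  s1 = a.(rec X. 0\{b}\{c} + b.a.X + c.d.a.X) :: -a-> s0
  s2 = d.a.(rec X. 0\{b}\{c} + b.a.X + c.d.a.X) :: -d-> s1
Reachable graph of Q (4 states):
  t0 = rec X. 0\{b}\{c} + b.b.X + c.d.a.X :: -b-> t1, -c-> t2
  t1 = b.(rec X. 0\{b}\{c} + b.b.X + c.d.a.X) :: -b-> t0
  t2 = d.a.(rec X. 0\{b}\{c} + b.b.X + c.d.a.X) :: -d-> t3
  t3 = a.(rec X. 0\{b}\{c} + b.b.X + c.d.a.X) :: -a-> t0
Partition-refinement fixed point:
  B0 = {s0}
  B1 = {s2}
  B2 = {s1}
  B3 = {t0}
  B4 = {t1}
  B5 = {t2}
  B6 = {t3}
s0 ∈ B0, t0 ∈ B3 → different blocks

NO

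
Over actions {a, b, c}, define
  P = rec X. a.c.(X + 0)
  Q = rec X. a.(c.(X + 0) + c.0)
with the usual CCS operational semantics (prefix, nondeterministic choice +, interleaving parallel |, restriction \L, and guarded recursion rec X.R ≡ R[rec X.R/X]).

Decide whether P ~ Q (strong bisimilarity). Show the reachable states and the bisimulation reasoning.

NO

P's transition system — 3 states:
  u0 = rec X. a.c.(X + 0) → —a→ u1
  u1 = c.((rec X. a.c.(X + 0)) + 0) → —c→ u2
  u2 = (rec X. a.c.(X + 0)) + 0 → —a→ u1
Q's transition system — 4 states:
  v0 = rec X. a.(c.(X + 0) + c.0) → —a→ v1
  v1 = c.((rec X. a.(c.(X + 0) + c.0)) + 0) + c.0 → —c→ v2, —c→ v3
  v2 = (rec X. a.(c.(X + 0) + c.0)) + 0 → —a→ v1
  v3 = 0 → ∅
Partition-refinement fixed point:
  B0 = {u0, u2}
  B1 = {u1}
  B2 = {v0, v2}
  B3 = {v1}
  B4 = {v3}
u0 ∈ B0, v0 ∈ B2 → different blocks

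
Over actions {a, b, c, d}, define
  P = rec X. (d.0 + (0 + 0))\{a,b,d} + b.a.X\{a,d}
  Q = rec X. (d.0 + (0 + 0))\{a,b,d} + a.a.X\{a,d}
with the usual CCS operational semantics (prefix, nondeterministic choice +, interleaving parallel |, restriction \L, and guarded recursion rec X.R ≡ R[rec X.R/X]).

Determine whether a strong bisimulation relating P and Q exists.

Reachable graph of P (4 states):
  s0 = rec X. (d.0 + (0 + 0))\{a,b,d} + b.a.X\{a,d} ⊢ —b→ s1
  s1 = a.(rec X. (d.0 + (0 + 0))\{a,b,d} + b.a.X\{a,d})\{a,d} ⊢ —a→ s2
  s2 = (rec X. (d.0 + (0 + 0))\{a,b,d} + b.a.X\{a,d})\{a,d} ⊢ —b→ s3
  s3 = (a.(rec X. (d.0 + (0 + 0))\{a,b,d} + b.a.X\{a,d})\{a,d})\{a,d} ⊢ deadlocked
Reachable graph of Q (3 states):
  t0 = rec X. (d.0 + (0 + 0))\{a,b,d} + a.a.X\{a,d} ⊢ —a→ t1
  t1 = a.(rec X. (d.0 + (0 + 0))\{a,b,d} + a.a.X\{a,d})\{a,d} ⊢ —a→ t2
  t2 = (rec X. (d.0 + (0 + 0))\{a,b,d} + a.a.X\{a,d})\{a,d} ⊢ deadlocked
Partition-refinement fixed point:
  B0 = {s0}
  B1 = {s1}
  B2 = {s2}
  B3 = {s3, t2}
  B4 = {t0}
  B5 = {t1}
s0 ∈ B0, t0 ∈ B4 → different blocks

NO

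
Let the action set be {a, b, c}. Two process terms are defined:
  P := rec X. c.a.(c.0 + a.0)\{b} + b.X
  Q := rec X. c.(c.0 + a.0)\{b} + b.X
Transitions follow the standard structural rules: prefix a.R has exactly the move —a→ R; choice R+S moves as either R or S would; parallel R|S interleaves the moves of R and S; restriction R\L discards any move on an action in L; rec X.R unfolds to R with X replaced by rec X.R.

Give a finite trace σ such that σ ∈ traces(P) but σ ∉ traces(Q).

Reachable graph of P (4 states):
  s0 = rec X. c.a.(c.0 + a.0)\{b} + b.X ⊢ =b=> s0, =c=> s1
  s1 = a.(c.0 + a.0)\{b} ⊢ =a=> s2
  s2 = (c.0 + a.0)\{b} ⊢ =a=> s3, =c=> s3
  s3 = 0\{b} ⊢ ∅
Reachable graph of Q (3 states):
  t0 = rec X. c.(c.0 + a.0)\{b} + b.X ⊢ =b=> t0, =c=> t1
  t1 = (c.0 + a.0)\{b} ⊢ =a=> t2, =c=> t2
  t2 = 0\{b} ⊢ ∅
Run σ = ⟨caa⟩ on P: start {s0}
  after c @ step 1: {s1}
  after a @ step 2: {s2}
  after a @ step 3: {s3}
  P completes σ.
Run σ = ⟨caa⟩ on Q: start {t0}
  after c @ step 1: {t1}
  after a @ step 2: {t2}
  after a @ step 3: ∅  — Q cannot continue

caa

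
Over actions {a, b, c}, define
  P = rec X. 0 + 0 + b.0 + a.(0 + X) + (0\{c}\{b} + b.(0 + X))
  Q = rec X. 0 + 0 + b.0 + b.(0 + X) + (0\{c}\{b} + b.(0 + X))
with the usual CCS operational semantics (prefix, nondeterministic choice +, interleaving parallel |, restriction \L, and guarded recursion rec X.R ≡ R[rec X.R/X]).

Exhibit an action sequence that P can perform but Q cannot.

a

Reachable graph of P (3 states):
  u0 = rec X. 0 + 0 + b.0 + a.(0 + X) + (0\{c}\{b} + b.(0 + X)) :: --a--▸ u1, --b--▸ u1, --b--▸ u2
  u1 = 0 + (rec X. 0 + 0 + b.0 + a.(0 + X) + (0\{c}\{b} + b.(0 + X))) :: --a--▸ u1, --b--▸ u1, --b--▸ u2
  u2 = 0 :: ·
Reachable graph of Q (3 states):
  v0 = rec X. 0 + 0 + b.0 + b.(0 + X) + (0\{c}\{b} + b.(0 + X)) :: --b--▸ v1, --b--▸ v2
  v1 = 0 :: ·
  v2 = 0 + (rec X. 0 + 0 + b.0 + b.(0 + X) + (0\{c}\{b} + b.(0 + X))) :: --b--▸ v1, --b--▸ v2
Executing a from P (initial set {u0}):
  step 1 (a): {u1}
  P completes σ.
Executing a from Q (initial set {v0}):
  step 1 (a): ∅ (Q stuck)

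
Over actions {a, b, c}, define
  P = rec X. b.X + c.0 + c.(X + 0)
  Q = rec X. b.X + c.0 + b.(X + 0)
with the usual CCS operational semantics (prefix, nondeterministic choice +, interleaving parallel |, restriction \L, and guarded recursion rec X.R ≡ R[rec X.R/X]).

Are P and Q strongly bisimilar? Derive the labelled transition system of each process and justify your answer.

Reachable graph of P (3 states):
  m0 = rec X. b.X + c.0 + c.(X + 0) → ··b··> m0, ··c··> m1, ··c··> m2
  m1 = (rec X. b.X + c.0 + c.(X + 0)) + 0 → ··b··> m0, ··c··> m1, ··c··> m2
  m2 = 0 → (no moves)
Reachable graph of Q (3 states):
  n0 = rec X. b.X + c.0 + b.(X + 0) → ··b··> n0, ··b··> n1, ··c··> n2
  n1 = (rec X. b.X + c.0 + b.(X + 0)) + 0 → ··b··> n0, ··b··> n1, ··c··> n2
  n2 = 0 → (no moves)
Partition-refinement fixed point:
  B0 = {m0, m1}
  B1 = {m2, n2}
  B2 = {n0, n1}
m0 ∈ B0, n0 ∈ B2 → different blocks

not bisimilar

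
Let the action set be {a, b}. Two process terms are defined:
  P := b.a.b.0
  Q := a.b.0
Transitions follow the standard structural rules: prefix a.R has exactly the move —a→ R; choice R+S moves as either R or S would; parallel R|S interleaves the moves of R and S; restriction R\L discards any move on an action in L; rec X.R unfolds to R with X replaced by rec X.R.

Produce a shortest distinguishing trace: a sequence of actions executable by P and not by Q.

b

Reachable graph of P (4 states):
  p0 = b.a.b.0 → ··b··> p1
  p1 = a.b.0 → ··a··> p2
  p2 = b.0 → ··b··> p3
  p3 = 0 → ·
Reachable graph of Q (3 states):
  q0 = a.b.0 → ··a··> q1
  q1 = b.0 → ··b··> q2
  q2 = 0 → ·
Trace ⟨b⟩ through P, begin at {p0}:
  step 1 (b): {p1}
  — P admits the full trace.
Trace ⟨b⟩ through Q, begin at {q0}:
  step 1 (b): ∅  — Q cannot continue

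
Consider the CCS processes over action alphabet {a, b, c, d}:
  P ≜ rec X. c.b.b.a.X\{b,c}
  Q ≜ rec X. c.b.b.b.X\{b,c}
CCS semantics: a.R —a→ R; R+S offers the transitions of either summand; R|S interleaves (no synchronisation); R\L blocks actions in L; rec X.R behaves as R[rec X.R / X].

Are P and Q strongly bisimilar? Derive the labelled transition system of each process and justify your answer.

P's transition system — 5 states:
  u0 = rec X. c.b.b.a.X\{b,c} has moves --c--▸ u1
  u1 = b.b.a.(rec X. c.b.b.a.X\{b,c})\{b,c} has moves --b--▸ u2
  u2 = b.a.(rec X. c.b.b.a.X\{b,c})\{b,c} has moves --b--▸ u3
  u3 = a.(rec X. c.b.b.a.X\{b,c})\{b,c} has moves --a--▸ u4
  u4 = (rec X. c.b.b.a.X\{b,c})\{b,c} has moves (no moves)
Q's transition system — 5 states:
  v0 = rec X. c.b.b.b.X\{b,c} has moves --c--▸ v1
  v1 = b.b.b.(rec X. c.b.b.b.X\{b,c})\{b,c} has moves --b--▸ v2
  v2 = b.b.(rec X. c.b.b.b.X\{b,c})\{b,c} has moves --b--▸ v3
  v3 = b.(rec X. c.b.b.b.X\{b,c})\{b,c} has moves --b--▸ v4
  v4 = (rec X. c.b.b.b.X\{b,c})\{b,c} has moves (no moves)
Partition-refinement fixed point:
  B0 = {u0}
  B1 = {u1}
  B2 = {u2}
  B3 = {u3}
  B4 = {u4, v4}
  B5 = {v0}
  B6 = {v1}
  B7 = {v2}
  B8 = {v3}
u0 ∈ B0, v0 ∈ B5 → different blocks

P ≁ Q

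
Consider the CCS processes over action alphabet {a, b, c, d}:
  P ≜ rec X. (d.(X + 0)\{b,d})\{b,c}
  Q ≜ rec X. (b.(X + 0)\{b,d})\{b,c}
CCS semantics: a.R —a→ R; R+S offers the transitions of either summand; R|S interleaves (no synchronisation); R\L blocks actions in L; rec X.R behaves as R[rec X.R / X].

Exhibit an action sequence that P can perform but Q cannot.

d

Reachable graph of P (2 states):
  s0 = rec X. (d.(X + 0)\{b,d})\{b,c} :: —d→ s1
  s1 = ((rec X. (d.(X + 0)\{b,d})\{b,c}) + 0)\{b,d}\{b,c} :: ∅
Reachable graph of Q (1 states):
  t0 = rec X. (b.(X + 0)\{b,d})\{b,c} :: ∅
Trace ⟨d⟩ through P, begin at {s0}:
  [1] d ⇒ {s1}
  P completes σ.
Trace ⟨d⟩ through Q, begin at {t0}:
  [1] d ⇒ no successor for Q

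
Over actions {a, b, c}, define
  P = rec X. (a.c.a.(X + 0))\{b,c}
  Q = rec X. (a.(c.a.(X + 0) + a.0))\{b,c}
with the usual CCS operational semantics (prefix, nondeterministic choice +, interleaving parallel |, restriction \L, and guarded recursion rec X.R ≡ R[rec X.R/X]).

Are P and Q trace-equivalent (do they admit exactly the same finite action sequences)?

LTS(P): 2 reachable states
  s0 = rec X. (a.c.a.(X + 0))\{b,c} → ··a··> s1
  s1 = (c.a.((rec X. (a.c.a.(X + 0))\{b,c}) + 0))\{b,c} → (no moves)
LTS(Q): 3 reachable states
  t0 = rec X. (a.(c.a.(X + 0) + a.0))\{b,c} → ··a··> t1
  t1 = (c.a.((rec X. (a.(c.a.(X + 0) + a.0))\{b,c}) + 0) + a.0)\{b,c} → ··a··> t2
  t2 = 0\{b,c} → (no moves)
Trace ⟨aa⟩ through Q, begin at {t0}:
  after a @ step 1: {t1}
  after a @ step 2: {t2}
  ✓ Q
Trace ⟨aa⟩ through P, begin at {s0}:
  after a @ step 1: {s1}
  after a @ step 2: ∅ (P stuck)

trace-distinct — witness ⟨aa⟩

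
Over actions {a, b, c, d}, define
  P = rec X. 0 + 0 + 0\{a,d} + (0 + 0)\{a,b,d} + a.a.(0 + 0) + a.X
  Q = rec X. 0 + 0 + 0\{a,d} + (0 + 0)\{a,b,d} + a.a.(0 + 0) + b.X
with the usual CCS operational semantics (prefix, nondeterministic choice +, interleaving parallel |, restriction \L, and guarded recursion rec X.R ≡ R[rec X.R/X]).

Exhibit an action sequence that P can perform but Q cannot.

aaa

Reachable graph of P (3 states):
  m0 = rec X. 0 + 0 + 0\{a,d} + (0 + 0)\{a,b,d} + a.a.(0 + 0) + a.X has moves —a→ m0, —a→ m1
  m1 = a.(0 + 0) has moves —a→ m2
  m2 = 0 + 0 has moves stopped
Reachable graph of Q (3 states):
  n0 = rec X. 0 + 0 + 0\{a,d} + (0 + 0)\{a,b,d} + a.a.(0 + 0) + b.X has moves —a→ n1, —b→ n0
  n1 = a.(0 + 0) has moves —a→ n2
  n2 = 0 + 0 has moves stopped
Run σ = ⟨aaa⟩ on P: start {m0}
  step 1 (a): {m0, m1}
  step 2 (a): {m0, m1, m2}
  step 3 (a): {m0, m1, m2}
  P completes σ.
Run σ = ⟨aaa⟩ on Q: start {n0}
  step 1 (a): {n1}
  step 2 (a): {n2}
  step 3 (a): no successor for Q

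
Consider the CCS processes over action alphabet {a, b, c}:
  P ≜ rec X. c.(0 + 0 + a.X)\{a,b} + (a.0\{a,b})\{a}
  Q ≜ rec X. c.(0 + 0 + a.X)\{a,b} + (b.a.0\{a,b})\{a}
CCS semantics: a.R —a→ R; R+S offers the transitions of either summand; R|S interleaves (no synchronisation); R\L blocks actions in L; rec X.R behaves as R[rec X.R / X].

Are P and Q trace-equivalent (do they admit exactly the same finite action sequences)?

LTS(P): 2 reachable states
  p0 = rec X. c.(0 + 0 + a.X)\{a,b} + (a.0\{a,b})\{a} :: —c→ p1
  p1 = (0 + 0 + a.(rec X. c.(0 + 0 + a.X)\{a,b} + (a.0\{a,b})\{a}))\{a,b} :: (no moves)
LTS(Q): 3 reachable states
  q0 = rec X. c.(0 + 0 + a.X)\{a,b} + (b.a.0\{a,b})\{a} :: —b→ q1, —c→ q2
  q1 = (a.0\{a,b})\{a} :: (no moves)
  q2 = (0 + 0 + a.(rec X. c.(0 + 0 + a.X)\{a,b} + (b.a.0\{a,b})\{a}))\{a,b} :: (no moves)
Executing b from Q (initial set {q0}):
  [1] b ⇒ {q1}
  ✓ Q
Executing b from P (initial set {p0}):
  [1] b ⇒ no successor for P

trace-distinct — witness ⟨b⟩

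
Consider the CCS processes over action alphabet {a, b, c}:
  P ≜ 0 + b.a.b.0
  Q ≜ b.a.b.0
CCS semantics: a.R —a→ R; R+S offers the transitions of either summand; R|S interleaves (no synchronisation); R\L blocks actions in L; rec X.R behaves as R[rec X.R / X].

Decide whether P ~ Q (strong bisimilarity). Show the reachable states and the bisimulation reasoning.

YES

P's transition system — 4 states:
  s0 = 0 + b.a.b.0 has moves —b→ s1
  s1 = a.b.0 has moves —a→ s2
  s2 = b.0 has moves —b→ s3
  s3 = 0 has moves ∅
Q's transition system — 4 states:
  t0 = b.a.b.0 has moves —b→ t1
  t1 = a.b.0 has moves —a→ t2
  t2 = b.0 has moves —b→ t3
  t3 = 0 has moves ∅
Partition-refinement fixed point:
  B0 = {s0, t0}
  B1 = {s1, t1}
  B2 = {s2, t2}
  B3 = {s3, t3}
s0 ∈ B0, t0 ∈ B0 → same block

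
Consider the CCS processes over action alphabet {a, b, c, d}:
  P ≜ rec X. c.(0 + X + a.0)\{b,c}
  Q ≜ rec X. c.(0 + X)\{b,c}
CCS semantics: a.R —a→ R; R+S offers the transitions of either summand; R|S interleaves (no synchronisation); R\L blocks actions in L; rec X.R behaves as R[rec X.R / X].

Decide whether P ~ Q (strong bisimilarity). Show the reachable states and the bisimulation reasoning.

Reachable graph of P (3 states):
  s0 = rec X. c.(0 + X + a.0)\{b,c} :: =c=> s1
  s1 = (0 + (rec X. c.(0 + X + a.0)\{b,c}) + a.0)\{b,c} :: =a=> s2
  s2 = 0\{b,c} :: stopped
Reachable graph of Q (2 states):
  t0 = rec X. c.(0 + X)\{b,c} :: =c=> t1
  t1 = (0 + (rec X. c.(0 + X)\{b,c}))\{b,c} :: stopped
Partition-refinement fixed point:
  B0 = {s0}
  B1 = {s1}
  B2 = {s2, t1}
  B3 = {t0}
s0 ∈ B0, t0 ∈ B3 → different blocks

P ≁ Q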